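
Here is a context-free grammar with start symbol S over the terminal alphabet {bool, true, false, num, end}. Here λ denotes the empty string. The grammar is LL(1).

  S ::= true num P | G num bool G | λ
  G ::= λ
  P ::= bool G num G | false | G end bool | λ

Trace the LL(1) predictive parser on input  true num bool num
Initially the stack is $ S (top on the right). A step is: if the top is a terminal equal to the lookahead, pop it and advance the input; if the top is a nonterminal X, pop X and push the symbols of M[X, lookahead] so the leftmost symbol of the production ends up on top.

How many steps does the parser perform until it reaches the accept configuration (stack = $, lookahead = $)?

8

step 1: stack=$ S  input=true num bool num $  — expand S ::= true num P
step 2: stack=$ P num true  input=true num bool num $  — match true
step 3: stack=$ P num  input=num bool num $  — match num
step 4: stack=$ P  input=bool num $  — expand P ::= bool G num G
step 5: stack=$ G num G bool  input=bool num $  — match bool
step 6: stack=$ G num G  input=num $  — expand G ::= λ
step 7: stack=$ G num  input=num $  — match num
step 8: stack=$ G  input=$  — expand G ::= λ
Accept reached after 8 steps.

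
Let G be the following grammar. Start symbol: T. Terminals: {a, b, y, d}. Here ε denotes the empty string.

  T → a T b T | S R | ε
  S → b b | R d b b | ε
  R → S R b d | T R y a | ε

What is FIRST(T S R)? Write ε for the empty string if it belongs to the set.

FIRST(T): from T→a T b T we get {a}; from T→S R we get {ε, a, b, d, y}; from T→ε we get {ε}. So FIRST(T) = {ε, a, b, d, y}.
FIRST(S): from S→b b we get {b}; from S→R d b b we get {a, b, d, y}; from S→ε we get {ε}. So FIRST(S) = {ε, a, b, d, y}.
FIRST(R): from R→S R b d we get {a, b, d, y}; from R→T R y a we get {a, b, d, y}; from R→ε we get {ε}. So FIRST(R) = {ε, a, b, d, y}.
FIRST(T S R): take FIRST of each symbol in turn, carrying on past any symbol whose FIRST contains ε; result {ε, a, b, d, y}.

{ε, a, b, d, y}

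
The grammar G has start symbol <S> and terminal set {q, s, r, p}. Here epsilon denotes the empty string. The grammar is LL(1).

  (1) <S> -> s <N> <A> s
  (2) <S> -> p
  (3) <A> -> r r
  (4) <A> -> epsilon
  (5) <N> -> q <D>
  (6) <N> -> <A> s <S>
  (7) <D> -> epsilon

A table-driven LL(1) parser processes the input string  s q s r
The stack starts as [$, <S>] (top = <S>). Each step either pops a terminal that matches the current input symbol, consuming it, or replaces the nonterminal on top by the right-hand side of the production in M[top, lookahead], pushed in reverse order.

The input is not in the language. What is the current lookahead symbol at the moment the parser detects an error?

r

step 1: stack=$ <S>  input=s q s r $  — expand <S> -> s <N> <A> s
step 2: stack=$ s <A> <N> s  input=s q s r $  — match s
step 3: stack=$ s <A> <N>  input=q s r $  — expand <N> -> q <D>
step 4: stack=$ s <A> <D> q  input=q s r $  — match q
step 5: stack=$ s <A> <D>  input=s r $  — expand <D> -> epsilon
step 6: stack=$ s <A>  input=s r $  — expand <A> -> epsilon
step 7: stack=$ s  input=s r $  — match s
step 8: stack=$  input=r $  — error: stack empty but input remains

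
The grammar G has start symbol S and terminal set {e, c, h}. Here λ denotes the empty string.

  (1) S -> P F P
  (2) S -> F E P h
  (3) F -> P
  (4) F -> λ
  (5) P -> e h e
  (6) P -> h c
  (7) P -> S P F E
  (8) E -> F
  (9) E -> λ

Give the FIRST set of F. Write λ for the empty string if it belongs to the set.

FIRST(S): from S->P F P we get {e, h}; from S->F E P h we get {e, h}. So FIRST(S) = {e, h}.
FIRST(P): from P->e h e we get {e}; from P->h c we get {h}; from P->S P F E we get {e, h}. So FIRST(P) = {e, h}.
FIRST(F): from F->P we get {e, h}; from F->λ we get {λ}. So FIRST(F) = {λ, e, h}.
FIRST(E): from E->F we get {λ, e, h}; from E->λ we get {λ}. So FIRST(E) = {λ, e, h}.

{λ, e, h}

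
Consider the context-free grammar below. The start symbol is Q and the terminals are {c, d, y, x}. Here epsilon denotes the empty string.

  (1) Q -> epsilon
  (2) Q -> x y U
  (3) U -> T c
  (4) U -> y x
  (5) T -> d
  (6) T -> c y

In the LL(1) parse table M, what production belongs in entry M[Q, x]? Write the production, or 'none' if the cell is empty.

FIRST(Q): from Q->epsilon we get {epsilon}; from Q->x y U we get {x}. So FIRST(Q) = {epsilon, x}.
FIRST(T): from T->d we get {d}; from T->c y we get {c}. So FIRST(T) = {c, d}.
FIRST(U): from U->T c we get {c, d}; from U->y x we get {y}. So FIRST(U) = {c, d, y}.
FOLLOW(Q) includes $ since Q is the start symbol.
FOLLOW(Q): Q appears on no right-hand side. Thus FOLLOW(Q) = {$}.
For Q -> epsilon: FIRST(epsilon) = {epsilon}, so it goes in M[Q, t] for t ∈ {}; since epsilon ∈ FIRST, also for every t ∈ FOLLOW(Q) = {$}.
For Q -> x y U: FIRST(x y U) = {x}, so it goes in M[Q, t] for t ∈ {x}.

Q -> x y U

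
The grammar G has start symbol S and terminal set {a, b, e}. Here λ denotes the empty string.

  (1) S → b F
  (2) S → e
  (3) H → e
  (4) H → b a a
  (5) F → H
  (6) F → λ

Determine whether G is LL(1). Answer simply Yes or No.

Yes

FIRST(S) = {b, e}
FIRST(H) = {b, e}
FIRST(F) = {λ, b, e}
FOLLOW(S) = {$}
FOLLOW(H) = {$}
FOLLOW(F) = {$}
Each cell of M receives at most one production.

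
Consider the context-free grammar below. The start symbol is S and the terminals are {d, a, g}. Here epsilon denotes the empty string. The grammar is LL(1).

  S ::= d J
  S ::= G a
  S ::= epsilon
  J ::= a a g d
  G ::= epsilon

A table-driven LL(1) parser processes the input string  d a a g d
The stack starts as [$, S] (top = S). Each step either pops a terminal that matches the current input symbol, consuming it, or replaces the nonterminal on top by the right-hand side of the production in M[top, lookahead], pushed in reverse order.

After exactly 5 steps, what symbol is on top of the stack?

     Stack      Input        Action
  1  $ S        d a a g d $  expand S ::= d J
  2  $ J d      d a a g d $  match d
  3  $ J        a a g d $    expand J ::= a a g d
  4  $ d g a a  a a g d $    match a
  5  $ d g a    a g d $      match a
Stack after step 5: $ d g (top = g).

g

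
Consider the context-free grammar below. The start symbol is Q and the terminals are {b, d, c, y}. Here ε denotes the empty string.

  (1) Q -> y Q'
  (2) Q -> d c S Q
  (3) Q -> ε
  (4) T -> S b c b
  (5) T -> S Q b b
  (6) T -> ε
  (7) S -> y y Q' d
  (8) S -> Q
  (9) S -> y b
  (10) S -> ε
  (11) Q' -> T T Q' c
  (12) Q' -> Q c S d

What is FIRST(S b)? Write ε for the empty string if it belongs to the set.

FIRST(Q) = {ε, d, y}
FIRST(S) = {ε, d, y}  (via Q)
FIRST(T) = {ε, b, d, y}  (via S b c b, S Q b b)
FIRST(Q') = {b, c, d, y}  (via T T Q' c, Q c S d)
FIRST(S b): take FIRST of each symbol in turn, carrying on past any symbol whose FIRST contains ε; result {b, d, y}.

{b, d, y}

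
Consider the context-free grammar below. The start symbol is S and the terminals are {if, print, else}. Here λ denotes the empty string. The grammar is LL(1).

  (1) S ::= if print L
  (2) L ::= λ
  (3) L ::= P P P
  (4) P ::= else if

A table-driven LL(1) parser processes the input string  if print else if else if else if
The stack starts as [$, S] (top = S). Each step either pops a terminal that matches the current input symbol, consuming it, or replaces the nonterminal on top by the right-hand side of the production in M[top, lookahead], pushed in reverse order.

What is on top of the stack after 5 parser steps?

step 1: stack=$ S  input=if print else if else if else if $  — expand S ::= if print L
step 2: stack=$ L print if  input=if print else if else if else if $  — match if
step 3: stack=$ L print  input=print else if else if else if $  — match print
step 4: stack=$ L  input=else if else if else if $  — expand L ::= P P P
step 5: stack=$ P P P  input=else if else if else if $  — expand P ::= else if
Stack after step 5: $ P P if else (top = else).

else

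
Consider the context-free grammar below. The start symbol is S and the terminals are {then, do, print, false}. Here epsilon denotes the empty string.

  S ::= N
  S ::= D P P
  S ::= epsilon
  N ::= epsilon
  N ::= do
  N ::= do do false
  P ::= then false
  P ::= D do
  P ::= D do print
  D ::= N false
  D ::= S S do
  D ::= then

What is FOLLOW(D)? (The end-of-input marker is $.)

FIRST(N) = {epsilon, do}
FIRST(S) = {epsilon, do, false, then}  (via N, D P P)
FIRST(D) = {do, false, then}  (via N false, S S do)
FIRST(P) = {do, false, then}  (via D do, D do print)
FOLLOW(S) includes $ since S is the start symbol.
FOLLOW(S): in D::=S S do (occurrence 1), S is followed by S do with FIRST {do, false, then}; in D::=S S do (occurrence 2), S is followed by do with FIRST {do}. Thus FOLLOW(S) = {$, do, false, then}.
FOLLOW(N): in S::=N, the suffix after N is empty, so FOLLOW(N) ⊇ FOLLOW(S) = {$, do, false, then}; in D::=N false, N is followed by false with FIRST {false}. Thus FOLLOW(N) = {$, do, false, then}.
FOLLOW(P): in S::=D P P (occurrence 1), P is followed by P with FIRST {do, false, then}; in S::=D P P (occurrence 2), the suffix after P is empty, so FOLLOW(P) ⊇ FOLLOW(S) = {$, do, false, then}. Thus FOLLOW(P) = {$, do, false, then}.
FOLLOW(D): in S::=D P P, D is followed by P P with FIRST {do, false, then}; in P::=D do, D is followed by do with FIRST {do}; in P::=D do print, D is followed by do print with FIRST {do}. Thus FOLLOW(D) = {do, false, then}.

{do, false, then}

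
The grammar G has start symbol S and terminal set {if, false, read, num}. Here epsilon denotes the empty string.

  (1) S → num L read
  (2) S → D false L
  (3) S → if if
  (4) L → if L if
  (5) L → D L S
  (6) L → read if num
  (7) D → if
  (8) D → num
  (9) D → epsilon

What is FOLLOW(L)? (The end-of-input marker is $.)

{$, false, if, num, read}

FIRST(D) = {epsilon, if, num}
FIRST(S) = {false, if, num}  (via D false L)
FIRST(L) = {if, num, read}  (via D L S)
FOLLOW(S) includes $ since S is the start symbol.
FOLLOW(D): in S→D false L, D is followed by false L with FIRST {false}; in L→D L S, D is followed by L S with FIRST {if, num, read}. Thus FOLLOW(D) = {false, if, num, read}.
FOLLOW(S): in L→D L S, the suffix after S is empty, so FOLLOW(S) ⊇ FOLLOW(L) = {$, false, if, num, read}. Thus FOLLOW(S) = {$, false, if, num, read}.
FOLLOW(L): in S→num L read, L is followed by read with FIRST {read}; in S→D false L, the suffix after L is empty, so FOLLOW(L) ⊇ FOLLOW(S) = {$, false, if, num, read}; in L→if L if, L is followed by if with FIRST {if}; in L→D L S, L is followed by S with FIRST {false, if, num}. Thus FOLLOW(L) = {$, false, if, num, read}.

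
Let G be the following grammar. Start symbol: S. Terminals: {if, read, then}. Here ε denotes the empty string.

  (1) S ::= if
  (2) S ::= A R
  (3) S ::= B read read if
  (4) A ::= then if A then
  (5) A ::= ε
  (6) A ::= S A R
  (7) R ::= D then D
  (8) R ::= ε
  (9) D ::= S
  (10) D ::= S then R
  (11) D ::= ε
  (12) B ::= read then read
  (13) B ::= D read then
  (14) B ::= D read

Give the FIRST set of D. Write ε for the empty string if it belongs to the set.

{ε, if, read, then}

FIRST(S): from S::=if we get {if}; from S::=A R we get {ε, if, read, then}; from S::=B read read if we get {if, read, then}. So FIRST(S) = {ε, if, read, then}.
FIRST(D): from D::=S we get {ε, if, read, then}; from D::=S then R we get {if, read, then}; from D::=ε we get {ε}. So FIRST(D) = {ε, if, read, then}.
FIRST(R): from R::=D then D we get {if, read, then}; from R::=ε we get {ε}. So FIRST(R) = {ε, if, read, then}.
FIRST(B): from B::=read then read we get {read}; from B::=D read then we get {if, read, then}; from B::=D read we get {if, read, then}. So FIRST(B) = {if, read, then}.
FIRST(A): from A::=then if A then we get {then}; from A::=ε we get {ε}; from A::=S A R we get {ε, if, read, then}. So FIRST(A) = {ε, if, read, then}.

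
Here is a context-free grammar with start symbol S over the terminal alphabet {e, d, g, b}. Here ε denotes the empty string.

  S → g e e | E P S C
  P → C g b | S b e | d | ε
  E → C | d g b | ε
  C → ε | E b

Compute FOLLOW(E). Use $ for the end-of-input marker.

{b, d, g}

FIRST(S): from S→g e e we get {g}; from S→E P S C we get {b, d, g}. So FIRST(S) = {b, d, g}.
FIRST(P): from P→C g b we get {b, d, g}; from P→S b e we get {b, d, g}; from P→d we get {d}; from P→ε we get {ε}. So FIRST(P) = {ε, b, d, g}.
FIRST(E): from E→C we get {ε, b, d}; from E→d g b we get {d}; from E→ε we get {ε}. So FIRST(E) = {ε, b, d}.
FIRST(C): from C→ε we get {ε}; from C→E b we get {b, d}. So FIRST(C) = {ε, b, d}.
FOLLOW(S) includes $ since S is the start symbol.
FOLLOW(S): in S→E P S C, S is followed by C with FIRST {ε, b, d}; in S→E P S C, the suffix after S is nullable (adds nothing new); in P→S b e, S is followed by b e with FIRST {b}. Thus FOLLOW(S) = {$, b, d}.
FOLLOW(P): in S→E P S C, P is followed by S C with FIRST {b, d, g}. Thus FOLLOW(P) = {b, d, g}.
FOLLOW(E): in S→E P S C, E is followed by P S C with FIRST {b, d, g}; in C→E b, E is followed by b with FIRST {b}. Thus FOLLOW(E) = {b, d, g}.
FOLLOW(C): in S→E P S C, the suffix after C is empty, so FOLLOW(C) ⊇ FOLLOW(S) = {$, b, d}; in P→C g b, C is followed by g b with FIRST {g}; in E→C, the suffix after C is empty, so FOLLOW(C) ⊇ FOLLOW(E) = {b, d, g}. Thus FOLLOW(C) = {$, b, d, g}.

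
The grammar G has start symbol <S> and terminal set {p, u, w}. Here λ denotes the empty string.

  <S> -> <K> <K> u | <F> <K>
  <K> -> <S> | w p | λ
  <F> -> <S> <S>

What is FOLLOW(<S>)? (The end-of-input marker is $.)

{$, u, w}

FIRST(<S>): from <S>-><K> <K> u we get {u, w}; from <S>-><F> <K> we get {u, w}. So FIRST(<S>) = {u, w}.
FIRST(<K>): from <K>-><S> we get {u, w}; from <K>->w p we get {w}; from <K>->λ we get {λ}. So FIRST(<K>) = {λ, u, w}.
FIRST(<F>): from <F>-><S> <S> we get {u, w}. So FIRST(<F>) = {u, w}.
FOLLOW(<S>) includes $ since <S> is the start symbol.
FOLLOW(<S>): in <K>-><S>, the suffix after <S> is empty, so FOLLOW(<S>) ⊇ FOLLOW(<K>) = {$, u, w}; in <F>-><S> <S> (occurrence 1), <S> is followed by <S> with FIRST {u, w}; in <F>-><S> <S> (occurrence 2), the suffix after <S> is empty, so FOLLOW(<S>) ⊇ FOLLOW(<F>) = {$, u, w}. Thus FOLLOW(<S>) = {$, u, w}.
FOLLOW(<K>): in <S>-><K> <K> u (occurrence 1), <K> is followed by <K> u with FIRST {u, w}; in <S>-><K> <K> u (occurrence 2), <K> is followed by u with FIRST {u}; in <S>-><F> <K>, the suffix after <K> is empty, so FOLLOW(<K>) ⊇ FOLLOW(<S>) = {$, u, w}. Thus FOLLOW(<K>) = {$, u, w}.
FOLLOW(<F>): in <S>-><F> <K>, <F> is followed by <K> with FIRST {λ, u, w}; in <S>-><F> <K>, the suffix after <F> is nullable, so FOLLOW(<F>) ⊇ FOLLOW(<S>) = {$, u, w}. Thus FOLLOW(<F>) = {$, u, w}.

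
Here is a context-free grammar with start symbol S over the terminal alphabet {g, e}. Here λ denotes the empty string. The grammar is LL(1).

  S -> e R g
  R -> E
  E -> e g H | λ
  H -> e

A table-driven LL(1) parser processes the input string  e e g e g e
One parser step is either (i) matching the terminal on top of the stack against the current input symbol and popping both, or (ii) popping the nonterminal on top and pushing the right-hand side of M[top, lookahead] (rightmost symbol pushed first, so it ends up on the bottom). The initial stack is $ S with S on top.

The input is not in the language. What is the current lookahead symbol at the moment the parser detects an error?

      Stack      Input          Action
   1  $ S        e e g e g e $  expand S -> e R g
   2  $ g R e    e e g e g e $  match e
   3  $ g R      e g e g e $    expand R -> E
   4  $ g E      e g e g e $    expand E -> e g H
   5  $ g H g e  e g e g e $    match e
   6  $ g H g    g e g e $      match g
   7  $ g H      e g e $        expand H -> e
   8  $ g e      e g e $        match e
   9  $ g        g e $          match g
  10  $          e $            error: stack empty but input remains

e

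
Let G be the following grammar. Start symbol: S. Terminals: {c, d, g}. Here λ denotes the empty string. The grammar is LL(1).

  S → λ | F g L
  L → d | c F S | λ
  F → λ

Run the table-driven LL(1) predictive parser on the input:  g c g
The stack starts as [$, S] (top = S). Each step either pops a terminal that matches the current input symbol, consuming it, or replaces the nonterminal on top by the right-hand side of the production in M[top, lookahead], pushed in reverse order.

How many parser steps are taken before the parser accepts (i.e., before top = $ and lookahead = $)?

      Stack    Input    Action
   1  $ S      g c g $  expand S → F g L
   2  $ L g F  g c g $  expand F → λ
   3  $ L g    g c g $  match g
   4  $ L      c g $    expand L → c F S
   5  $ S F c  c g $    match c
   6  $ S F    g $      expand F → λ
   7  $ S      g $      expand S → F g L
   8  $ L g F  g $      expand F → λ
   9  $ L g    g $      match g
  10  $ L      $        expand L → λ
Accept reached after 10 steps.

10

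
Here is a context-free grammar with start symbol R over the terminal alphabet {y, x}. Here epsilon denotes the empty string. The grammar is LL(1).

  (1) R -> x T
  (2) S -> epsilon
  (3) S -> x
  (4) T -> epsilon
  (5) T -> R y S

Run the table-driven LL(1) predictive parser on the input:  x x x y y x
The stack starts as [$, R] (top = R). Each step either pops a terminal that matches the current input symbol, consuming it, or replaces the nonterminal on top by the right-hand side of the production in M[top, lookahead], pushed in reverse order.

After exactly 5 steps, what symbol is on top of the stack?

T

     Stack      Input          Action
  1  $ R        x x x y y x $  expand R -> x T
  2  $ T x      x x x y y x $  match x
  3  $ T        x x y y x $    expand T -> R y S
  4  $ S y R    x x y y x $    expand R -> x T
  5  $ S y T x  x x y y x $    match x
Stack after step 5: $ S y T (top = T).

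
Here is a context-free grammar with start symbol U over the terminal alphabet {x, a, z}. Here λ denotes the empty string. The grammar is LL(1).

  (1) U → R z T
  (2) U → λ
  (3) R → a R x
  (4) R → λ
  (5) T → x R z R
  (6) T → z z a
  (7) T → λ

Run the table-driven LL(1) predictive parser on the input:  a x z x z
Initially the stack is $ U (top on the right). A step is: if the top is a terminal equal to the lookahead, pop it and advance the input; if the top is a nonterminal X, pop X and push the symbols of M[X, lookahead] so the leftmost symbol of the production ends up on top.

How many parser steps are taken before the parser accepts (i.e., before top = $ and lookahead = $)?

step 1: stack=$ U  input=a x z x z $  — expand U → R z T
step 2: stack=$ T z R  input=a x z x z $  — expand R → a R x
step 3: stack=$ T z x R a  input=a x z x z $  — match a
step 4: stack=$ T z x R  input=x z x z $  — expand R → λ
step 5: stack=$ T z x  input=x z x z $  — match x
step 6: stack=$ T z  input=z x z $  — match z
step 7: stack=$ T  input=x z $  — expand T → x R z R
step 8: stack=$ R z R x  input=x z $  — match x
step 9: stack=$ R z R  input=z $  — expand R → λ
step 10: stack=$ R z  input=z $  — match z
step 11: stack=$ R  input=$  — expand R → λ
Accept reached after 11 steps.

11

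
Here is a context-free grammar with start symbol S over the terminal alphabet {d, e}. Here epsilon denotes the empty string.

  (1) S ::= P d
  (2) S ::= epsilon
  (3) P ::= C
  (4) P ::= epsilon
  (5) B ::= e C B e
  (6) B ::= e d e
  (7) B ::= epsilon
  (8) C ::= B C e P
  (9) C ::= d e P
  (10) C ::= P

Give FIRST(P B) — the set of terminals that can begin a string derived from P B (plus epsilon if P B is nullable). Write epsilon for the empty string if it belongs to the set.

FIRST(B) = {epsilon, e}
FIRST(S) = {epsilon, d, e}  (via P d)
FIRST(P) = {epsilon, d, e}  (via C)
FIRST(C) = {epsilon, d, e}  (via B C e P, P)
FIRST(P B): take FIRST of each symbol in turn, carrying on past any symbol whose FIRST contains epsilon; result {epsilon, d, e}.

{epsilon, d, e}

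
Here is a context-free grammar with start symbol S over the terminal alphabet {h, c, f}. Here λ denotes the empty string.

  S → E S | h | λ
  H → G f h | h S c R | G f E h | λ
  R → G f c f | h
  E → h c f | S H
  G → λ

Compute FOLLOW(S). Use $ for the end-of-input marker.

{$, c, f, h}

FIRST(G) = {λ}
FIRST(H) = {λ, f, h}  (via G f h, G f E h)
FIRST(R) = {f, h}  (via G f c f)
FIRST(S) = {λ, f, h}  (via E S)
FIRST(E) = {λ, f, h}  (via S H)
FOLLOW(S) includes $ since S is the start symbol.
FOLLOW(G): in H→G f h, G is followed by f h with FIRST {f}; in H→G f E h, G is followed by f E h with FIRST {f}; in R→G f c f, G is followed by f c f with FIRST {f}. Thus FOLLOW(G) = {f}.
FOLLOW(S): in S→E S, the suffix after S is empty (adds nothing new); in H→h S c R, S is followed by c R with FIRST {c}; in E→S H, S is followed by H with FIRST {λ, f, h}; in E→S H, the suffix after S is nullable, so FOLLOW(S) ⊇ FOLLOW(E) = {$, c, f, h}. Thus FOLLOW(S) = {$, c, f, h}.
FOLLOW(E): in S→E S, E is followed by S with FIRST {λ, f, h}; in S→E S, the suffix after E is nullable, so FOLLOW(E) ⊇ FOLLOW(S) = {$, c, f, h}; in H→G f E h, E is followed by h with FIRST {h}. Thus FOLLOW(E) = {$, c, f, h}.
FOLLOW(H): in E→S H, the suffix after H is empty, so FOLLOW(H) ⊇ FOLLOW(E) = {$, c, f, h}. Thus FOLLOW(H) = {$, c, f, h}.
FOLLOW(R): in H→h S c R, the suffix after R is empty, so FOLLOW(R) ⊇ FOLLOW(H) = {$, c, f, h}. Thus FOLLOW(R) = {$, c, f, h}.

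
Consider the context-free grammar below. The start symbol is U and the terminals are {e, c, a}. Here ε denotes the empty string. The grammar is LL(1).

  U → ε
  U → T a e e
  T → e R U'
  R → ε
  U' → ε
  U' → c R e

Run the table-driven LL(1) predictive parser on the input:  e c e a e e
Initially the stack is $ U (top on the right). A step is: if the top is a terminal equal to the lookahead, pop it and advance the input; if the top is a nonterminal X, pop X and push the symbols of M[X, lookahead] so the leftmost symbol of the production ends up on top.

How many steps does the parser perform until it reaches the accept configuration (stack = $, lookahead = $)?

11

step 1: stack=$ U  input=e c e a e e $  — expand U → T a e e
step 2: stack=$ e e a T  input=e c e a e e $  — expand T → e R U'
step 3: stack=$ e e a U' R e  input=e c e a e e $  — match e
step 4: stack=$ e e a U' R  input=c e a e e $  — expand R → ε
step 5: stack=$ e e a U'  input=c e a e e $  — expand U' → c R e
step 6: stack=$ e e a e R c  input=c e a e e $  — match c
step 7: stack=$ e e a e R  input=e a e e $  — expand R → ε
step 8: stack=$ e e a e  input=e a e e $  — match e
step 9: stack=$ e e a  input=a e e $  — match a
step 10: stack=$ e e  input=e e $  — match e
step 11: stack=$ e  input=e $  — match e
Accept reached after 11 steps.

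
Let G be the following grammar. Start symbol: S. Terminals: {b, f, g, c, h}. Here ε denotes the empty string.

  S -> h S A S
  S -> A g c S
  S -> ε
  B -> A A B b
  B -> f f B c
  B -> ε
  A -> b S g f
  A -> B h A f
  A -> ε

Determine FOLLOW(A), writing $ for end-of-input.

FIRST(S) = {ε, b, f, g, h}  (via A g c S)
FIRST(B) = {ε, b, f, h}  (via A A B b)
FIRST(A) = {ε, b, f, h}  (via B h A f)
FOLLOW(S) includes $ since S is the start symbol.
FOLLOW(S): in S->h S A S (occurrence 1), S is followed by A S with FIRST {ε, b, f, g, h}; in S->h S A S (occurrence 1), the suffix after S is nullable (adds nothing new); in S->h S A S (occurrence 2), the suffix after S is empty (adds nothing new); in S->A g c S, the suffix after S is empty (adds nothing new); in A->b S g f, S is followed by g f with FIRST {g}. Thus FOLLOW(S) = {$, b, f, g, h}.
FOLLOW(B): in B->A A B b, B is followed by b with FIRST {b}; in B->f f B c, B is followed by c with FIRST {c}; in A->B h A f, B is followed by h A f with FIRST {h}. Thus FOLLOW(B) = {b, c, h}.
FOLLOW(A): in S->h S A S, A is followed by S with FIRST {ε, b, f, g, h}; in S->h S A S, the suffix after A is nullable, so FOLLOW(A) ⊇ FOLLOW(S) = {$, b, f, g, h}; in S->A g c S, A is followed by g c S with FIRST {g}; in B->A A B b (occurrence 1), A is followed by A B b with FIRST {b, f, h}; in B->A A B b (occurrence 2), A is followed by B b with FIRST {b, f, h}; in A->B h A f, A is followed by f with FIRST {f}. Thus FOLLOW(A) = {$, b, f, g, h}.

{$, b, f, g, h}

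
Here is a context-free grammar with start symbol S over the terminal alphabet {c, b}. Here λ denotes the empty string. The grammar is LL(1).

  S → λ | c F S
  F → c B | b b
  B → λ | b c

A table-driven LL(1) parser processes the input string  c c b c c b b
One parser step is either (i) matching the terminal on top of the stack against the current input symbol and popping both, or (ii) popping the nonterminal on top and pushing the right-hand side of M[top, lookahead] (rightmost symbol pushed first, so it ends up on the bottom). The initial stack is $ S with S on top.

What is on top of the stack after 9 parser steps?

F

step 1: stack=$ S  input=c c b c c b b $  — expand S → c F S
step 2: stack=$ S F c  input=c c b c c b b $  — match c
step 3: stack=$ S F  input=c b c c b b $  — expand F → c B
step 4: stack=$ S B c  input=c b c c b b $  — match c
step 5: stack=$ S B  input=b c c b b $  — expand B → b c
step 6: stack=$ S c b  input=b c c b b $  — match b
step 7: stack=$ S c  input=c c b b $  — match c
step 8: stack=$ S  input=c b b $  — expand S → c F S
step 9: stack=$ S F c  input=c b b $  — match c
Stack after step 9: $ S F (top = F).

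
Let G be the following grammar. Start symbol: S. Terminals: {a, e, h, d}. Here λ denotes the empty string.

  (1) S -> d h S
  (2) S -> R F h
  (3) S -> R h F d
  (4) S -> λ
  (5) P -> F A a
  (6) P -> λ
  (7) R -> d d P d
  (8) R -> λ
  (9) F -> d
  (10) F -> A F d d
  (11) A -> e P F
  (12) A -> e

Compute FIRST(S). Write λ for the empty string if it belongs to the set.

FIRST(R) = {λ, d}
FIRST(A) = {e}
FIRST(F) = {d, e}  (via A F d d)
FIRST(S) = {λ, d, e, h}  (via R F h, R h F d)
FIRST(P) = {λ, d, e}  (via F A a)

{λ, d, e, h}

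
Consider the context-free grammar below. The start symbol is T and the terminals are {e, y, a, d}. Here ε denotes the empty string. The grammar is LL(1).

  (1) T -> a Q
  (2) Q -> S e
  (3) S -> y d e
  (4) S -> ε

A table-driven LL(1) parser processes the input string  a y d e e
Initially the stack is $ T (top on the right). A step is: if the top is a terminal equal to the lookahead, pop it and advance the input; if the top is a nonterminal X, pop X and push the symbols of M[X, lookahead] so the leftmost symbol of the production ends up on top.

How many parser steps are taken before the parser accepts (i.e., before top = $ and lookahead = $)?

     Stack      Input        Action
  1  $ T        a y d e e $  expand T -> a Q
  2  $ Q a      a y d e e $  match a
  3  $ Q        y d e e $    expand Q -> S e
  4  $ e S      y d e e $    expand S -> y d e
  5  $ e e d y  y d e e $    match y
  6  $ e e d    d e e $      match d
  7  $ e e      e e $        match e
  8  $ e        e $          match e
Accept reached after 8 steps.

8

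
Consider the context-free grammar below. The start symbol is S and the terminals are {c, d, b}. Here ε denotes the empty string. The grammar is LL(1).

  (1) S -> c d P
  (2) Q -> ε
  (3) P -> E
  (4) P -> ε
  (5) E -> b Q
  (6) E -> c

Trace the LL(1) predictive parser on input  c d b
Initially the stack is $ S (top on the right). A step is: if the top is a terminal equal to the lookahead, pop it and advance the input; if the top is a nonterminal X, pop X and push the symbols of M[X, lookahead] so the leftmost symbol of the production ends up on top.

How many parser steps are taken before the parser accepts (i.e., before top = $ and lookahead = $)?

     Stack    Input    Action
  1  $ S      c d b $  expand S -> c d P
  2  $ P d c  c d b $  match c
  3  $ P d    d b $    match d
  4  $ P      b $      expand P -> E
  5  $ E      b $      expand E -> b Q
  6  $ Q b    b $      match b
  7  $ Q      $        expand Q -> ε
Accept reached after 7 steps.

7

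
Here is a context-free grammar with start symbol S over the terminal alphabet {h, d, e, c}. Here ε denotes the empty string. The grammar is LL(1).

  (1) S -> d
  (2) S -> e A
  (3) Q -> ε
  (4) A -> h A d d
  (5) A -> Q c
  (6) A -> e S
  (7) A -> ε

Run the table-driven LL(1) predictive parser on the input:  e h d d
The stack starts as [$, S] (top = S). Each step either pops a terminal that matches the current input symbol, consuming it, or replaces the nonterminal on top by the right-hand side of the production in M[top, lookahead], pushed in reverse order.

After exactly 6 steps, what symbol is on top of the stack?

d

step 1: stack=$ S  input=e h d d $  — expand S -> e A
step 2: stack=$ A e  input=e h d d $  — match e
step 3: stack=$ A  input=h d d $  — expand A -> h A d d
step 4: stack=$ d d A h  input=h d d $  — match h
step 5: stack=$ d d A  input=d d $  — expand A -> ε
step 6: stack=$ d d  input=d d $  — match d
Stack after step 6: $ d (top = d).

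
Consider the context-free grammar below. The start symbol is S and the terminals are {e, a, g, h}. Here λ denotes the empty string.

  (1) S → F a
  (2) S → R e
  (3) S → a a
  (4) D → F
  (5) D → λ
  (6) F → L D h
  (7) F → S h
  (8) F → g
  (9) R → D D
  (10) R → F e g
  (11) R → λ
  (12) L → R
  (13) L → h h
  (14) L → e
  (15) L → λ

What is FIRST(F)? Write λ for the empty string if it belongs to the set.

FIRST(S) = {a, e, g, h}  (via F a, R e)
FIRST(D) = {λ, a, e, g, h}  (via F)
FIRST(F) = {a, e, g, h}  (via L D h, S h)
FIRST(R) = {λ, a, e, g, h}  (via D D, F e g)
FIRST(L) = {λ, a, e, g, h}  (via R)

{a, e, g, h}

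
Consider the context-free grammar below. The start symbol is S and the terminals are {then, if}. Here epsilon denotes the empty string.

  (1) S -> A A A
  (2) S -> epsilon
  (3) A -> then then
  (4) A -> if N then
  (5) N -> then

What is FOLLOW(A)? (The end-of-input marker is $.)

{$, if, then}

FIRST(A) = {if, then}
FIRST(N) = {then}
FIRST(S) = {epsilon, if, then}  (via A A A)
FOLLOW(S) includes $ since S is the start symbol.
FOLLOW(S): S appears on no right-hand side. Thus FOLLOW(S) = {$}.
FOLLOW(A): in S->A A A (occurrence 1), A is followed by A A with FIRST {if, then}; in S->A A A (occurrence 2), A is followed by A with FIRST {if, then}; in S->A A A (occurrence 3), the suffix after A is empty, so FOLLOW(A) ⊇ FOLLOW(S) = {$}. Thus FOLLOW(A) = {$, if, then}.
FOLLOW(N): in A->if N then, N is followed by then with FIRST {then}. Thus FOLLOW(N) = {then}.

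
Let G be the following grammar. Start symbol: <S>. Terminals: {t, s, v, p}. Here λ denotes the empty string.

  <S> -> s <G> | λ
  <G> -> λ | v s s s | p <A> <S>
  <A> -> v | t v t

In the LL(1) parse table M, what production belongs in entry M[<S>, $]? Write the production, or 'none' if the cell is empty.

FIRST(<S>) = {λ, s}
FIRST(<G>) = {λ, p, v}
FIRST(<A>) = {t, v}
FOLLOW(<S>) includes $ since <S> is the start symbol.
FOLLOW(<S>): in <G>->p <A> <S>, the suffix after <S> is empty, so FOLLOW(<S>) ⊇ FOLLOW(<G>) = {$}. Thus FOLLOW(<S>) = {$}.
FOLLOW(<G>): in <S>->s <G>, the suffix after <G> is empty, so FOLLOW(<G>) ⊇ FOLLOW(<S>) = {$}. Thus FOLLOW(<G>) = {$}.
For <S> -> s <G>: FIRST(s <G>) = {s}, so it goes in M[<S>, t] for t ∈ {s}.
For <S> -> λ: FIRST(λ) = {λ}, so it goes in M[<S>, t] for t ∈ {}; since λ ∈ FIRST, also for every t ∈ FOLLOW(<S>) = {$}.

<S> -> λ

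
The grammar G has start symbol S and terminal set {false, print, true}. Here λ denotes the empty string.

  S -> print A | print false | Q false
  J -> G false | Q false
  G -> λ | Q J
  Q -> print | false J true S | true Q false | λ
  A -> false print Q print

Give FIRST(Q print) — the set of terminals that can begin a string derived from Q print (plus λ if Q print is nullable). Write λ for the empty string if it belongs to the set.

FIRST(Q): from Q->print we get {print}; from Q->false J true S we get {false}; from Q->true Q false we get {true}; from Q->λ we get {λ}. So FIRST(Q) = {λ, false, print, true}.
FIRST(A): from A->false print Q print we get {false}. So FIRST(A) = {false}.
FIRST(S): from S->print A we get {print}; from S->print false we get {print}; from S->Q false we get {false, print, true}. So FIRST(S) = {false, print, true}.
FIRST(J): from J->G false we get {false, print, true}; from J->Q false we get {false, print, true}. So FIRST(J) = {false, print, true}.
FIRST(G): from G->λ we get {λ}; from G->Q J we get {false, print, true}. So FIRST(G) = {λ, false, print, true}.
FIRST(Q print): take FIRST of each symbol in turn, carrying on past any symbol whose FIRST contains λ; result {false, print, true}.

{false, print, true}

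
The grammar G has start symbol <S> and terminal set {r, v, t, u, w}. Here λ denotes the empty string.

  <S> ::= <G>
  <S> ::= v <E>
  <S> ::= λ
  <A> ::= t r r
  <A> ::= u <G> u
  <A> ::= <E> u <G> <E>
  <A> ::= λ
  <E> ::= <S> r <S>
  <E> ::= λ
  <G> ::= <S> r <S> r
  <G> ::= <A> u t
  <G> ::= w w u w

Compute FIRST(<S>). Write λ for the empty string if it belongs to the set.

{λ, r, t, u, v, w}

FIRST(<S>): from <S>::=<G> we get {r, t, u, v, w}; from <S>::=v <E> we get {v}; from <S>::=λ we get {λ}. So FIRST(<S>) = {λ, r, t, u, v, w}.
FIRST(<E>): from <E>::=<S> r <S> we get {r, t, u, v, w}; from <E>::=λ we get {λ}. So FIRST(<E>) = {λ, r, t, u, v, w}.
FIRST(<A>): from <A>::=t r r we get {t}; from <A>::=u <G> u we get {u}; from <A>::=<E> u <G> <E> we get {r, t, u, v, w}; from <A>::=λ we get {λ}. So FIRST(<A>) = {λ, r, t, u, v, w}.
FIRST(<G>): from <G>::=<S> r <S> r we get {r, t, u, v, w}; from <G>::=<A> u t we get {r, t, u, v, w}; from <G>::=w w u w we get {w}. So FIRST(<G>) = {r, t, u, v, w}.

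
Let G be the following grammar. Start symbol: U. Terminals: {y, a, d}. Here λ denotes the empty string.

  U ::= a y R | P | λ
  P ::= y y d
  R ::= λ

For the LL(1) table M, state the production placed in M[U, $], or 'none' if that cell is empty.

U ::= λ

FIRST(P): from P::=y y d we get {y}. So FIRST(P) = {y}.
FIRST(R): from R::=λ we get {λ}. So FIRST(R) = {λ}.
FIRST(U): from U::=a y R we get {a}; from U::=P we get {y}; from U::=λ we get {λ}. So FIRST(U) = {λ, a, y}.
FOLLOW(U) includes $ since U is the start symbol.
FOLLOW(U): U appears on no right-hand side. Thus FOLLOW(U) = {$}.
For U ::= a y R: FIRST(a y R) = {a}, so it goes in M[U, t] for t ∈ {a}.
For U ::= P: FIRST(P) = {y}, so it goes in M[U, t] for t ∈ {y}.
For U ::= λ: FIRST(λ) = {λ}, so it goes in M[U, t] for t ∈ {}; since λ ∈ FIRST, also for every t ∈ FOLLOW(U) = {$}.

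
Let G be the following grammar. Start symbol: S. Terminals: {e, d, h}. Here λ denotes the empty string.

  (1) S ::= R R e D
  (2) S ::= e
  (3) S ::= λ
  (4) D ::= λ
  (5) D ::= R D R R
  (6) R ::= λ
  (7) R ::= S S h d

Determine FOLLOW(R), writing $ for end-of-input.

{$, e, h}

FIRST(S): from S::=R R e D we get {e, h}; from S::=e we get {e}; from S::=λ we get {λ}. So FIRST(S) = {λ, e, h}.
FIRST(R): from R::=λ we get {λ}; from R::=S S h d we get {e, h}. So FIRST(R) = {λ, e, h}.
FIRST(D): from D::=λ we get {λ}; from D::=R D R R we get {λ, e, h}. So FIRST(D) = {λ, e, h}.
FOLLOW(S) includes $ since S is the start symbol.
FOLLOW(S): in R::=S S h d (occurrence 1), S is followed by S h d with FIRST {e, h}; in R::=S S h d (occurrence 2), S is followed by h d with FIRST {h}. Thus FOLLOW(S) = {$, e, h}.
FOLLOW(D): in S::=R R e D, the suffix after D is empty, so FOLLOW(D) ⊇ FOLLOW(S) = {$, e, h}; in D::=R D R R, D is followed by R R with FIRST {λ, e, h}; in D::=R D R R, the suffix after D is nullable (adds nothing new). Thus FOLLOW(D) = {$, e, h}.
FOLLOW(R): in S::=R R e D (occurrence 1), R is followed by R e D with FIRST {e, h}; in S::=R R e D (occurrence 2), R is followed by e D with FIRST {e}; in D::=R D R R (occurrence 1), R is followed by D R R with FIRST {λ, e, h}; in D::=R D R R (occurrence 1), the suffix after R is nullable, so FOLLOW(R) ⊇ FOLLOW(D) = {$, e, h}; in D::=R D R R (occurrence 2), R is followed by R with FIRST {λ, e, h}; in D::=R D R R (occurrence 2), the suffix after R is nullable, so FOLLOW(R) ⊇ FOLLOW(D) = {$, e, h}; in D::=R D R R (occurrence 3), the suffix after R is empty, so FOLLOW(R) ⊇ FOLLOW(D) = {$, e, h}. Thus FOLLOW(R) = {$, e, h}.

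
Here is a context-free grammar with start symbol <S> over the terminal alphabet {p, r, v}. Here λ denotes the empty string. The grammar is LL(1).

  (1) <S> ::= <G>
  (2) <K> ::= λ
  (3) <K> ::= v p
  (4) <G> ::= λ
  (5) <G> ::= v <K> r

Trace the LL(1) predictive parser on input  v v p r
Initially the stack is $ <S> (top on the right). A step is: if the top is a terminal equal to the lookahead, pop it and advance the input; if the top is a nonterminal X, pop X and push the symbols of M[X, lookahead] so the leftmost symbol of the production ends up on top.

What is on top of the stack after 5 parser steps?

step 1: stack=$ <S>  input=v v p r $  — expand <S> ::= <G>
step 2: stack=$ <G>  input=v v p r $  — expand <G> ::= v <K> r
step 3: stack=$ r <K> v  input=v v p r $  — match v
step 4: stack=$ r <K>  input=v p r $  — expand <K> ::= v p
step 5: stack=$ r p v  input=v p r $  — match v
Stack after step 5: $ r p (top = p).

p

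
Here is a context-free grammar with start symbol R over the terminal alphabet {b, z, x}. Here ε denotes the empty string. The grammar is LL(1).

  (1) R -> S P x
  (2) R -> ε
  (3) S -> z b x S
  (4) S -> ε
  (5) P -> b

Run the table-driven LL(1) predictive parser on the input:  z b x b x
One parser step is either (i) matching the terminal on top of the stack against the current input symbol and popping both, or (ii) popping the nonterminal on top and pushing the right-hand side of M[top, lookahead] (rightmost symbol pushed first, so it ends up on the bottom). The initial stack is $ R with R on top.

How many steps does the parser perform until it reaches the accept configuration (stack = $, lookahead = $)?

     Stack          Input        Action
  1  $ R            z b x b x $  expand R -> S P x
  2  $ x P S        z b x b x $  expand S -> z b x S
  3  $ x P S x b z  z b x b x $  match z
  4  $ x P S x b    b x b x $    match b
  5  $ x P S x      x b x $      match x
  6  $ x P S        b x $        expand S -> ε
  7  $ x P          b x $        expand P -> b
  8  $ x b          b x $        match b
  9  $ x            x $          match x
Accept reached after 9 steps.

9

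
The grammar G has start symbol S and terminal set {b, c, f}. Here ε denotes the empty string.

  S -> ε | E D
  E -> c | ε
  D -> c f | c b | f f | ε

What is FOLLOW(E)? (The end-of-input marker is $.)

{$, c, f}

FIRST(E) = {ε, c}
FIRST(D) = {ε, c, f}
FIRST(S) = {ε, c, f}  (via E D)
FOLLOW(S) includes $ since S is the start symbol.
FOLLOW(S): S appears on no right-hand side. Thus FOLLOW(S) = {$}.
FOLLOW(E): in S->E D, E is followed by D with FIRST {ε, c, f}; in S->E D, the suffix after E is nullable, so FOLLOW(E) ⊇ FOLLOW(S) = {$}. Thus FOLLOW(E) = {$, c, f}.
FOLLOW(D): in S->E D, the suffix after D is empty, so FOLLOW(D) ⊇ FOLLOW(S) = {$}. Thus FOLLOW(D) = {$}.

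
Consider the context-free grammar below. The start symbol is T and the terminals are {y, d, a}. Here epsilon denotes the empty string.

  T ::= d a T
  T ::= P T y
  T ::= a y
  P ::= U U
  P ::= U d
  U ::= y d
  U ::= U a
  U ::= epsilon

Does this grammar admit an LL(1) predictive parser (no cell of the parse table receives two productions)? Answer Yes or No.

FIRST(T) = {a, d, y}
FIRST(P) = {epsilon, a, d, y}
FIRST(U) = {epsilon, a, y}
FOLLOW(T) = {$, y}
FOLLOW(P) = {a, d, y}
FOLLOW(U) = {a, d, y}
Cell M[P, a] receives both P ::= U U and P ::= U d — the grammar is not LL(1).

No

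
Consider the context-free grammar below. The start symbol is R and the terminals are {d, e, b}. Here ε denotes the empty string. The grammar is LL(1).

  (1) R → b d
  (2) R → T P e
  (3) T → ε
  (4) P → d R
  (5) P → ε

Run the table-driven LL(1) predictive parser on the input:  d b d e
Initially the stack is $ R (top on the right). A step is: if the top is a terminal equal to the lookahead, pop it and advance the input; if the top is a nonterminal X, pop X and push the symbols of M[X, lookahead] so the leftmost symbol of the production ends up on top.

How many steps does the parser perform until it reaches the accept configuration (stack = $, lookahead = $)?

     Stack    Input      Action
  1  $ R      d b d e $  expand R → T P e
  2  $ e P T  d b d e $  expand T → ε
  3  $ e P    d b d e $  expand P → d R
  4  $ e R d  d b d e $  match d
  5  $ e R    b d e $    expand R → b d
  6  $ e d b  b d e $    match b
  7  $ e d    d e $      match d
  8  $ e      e $        match e
Accept reached after 8 steps.

8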